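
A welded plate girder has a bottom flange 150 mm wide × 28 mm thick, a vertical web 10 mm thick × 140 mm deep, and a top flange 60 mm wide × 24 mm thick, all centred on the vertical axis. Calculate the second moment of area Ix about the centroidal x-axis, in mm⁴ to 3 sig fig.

Split into non-overlapping primitives; take the origin at the lower-left of the bounding box.
Bottom plate: 150 × 28, A = 4 200 mm², y = 14 mm, Ī = 274 400 mm⁴.
Web plate: 10 × 140, A = 1 400 mm², y = 98 mm, Ī = 2 286 667 mm⁴.
Top plate: 60 × 24, A = 1 440 mm², y = 180 mm, Ī = 69 120 mm⁴.
Centroid: ȳ = ΣA·y / ΣA = 64.659 mm.
Transfer each piece to the centroidal x-axis using Ī + A·d² with d = y − 64.659:
  bottom plate: d = -50.659 mm → contributes +11 053 043 mm⁴
  web plate: d = 33.341 mm → contributes +3 842 929 mm⁴
  top plate: d = 115.34 mm → contributes +19 226 196 mm⁴
Total I = 34 122 168 mm⁴.

Ix ≈ 3.41 × 10⁷ mm⁴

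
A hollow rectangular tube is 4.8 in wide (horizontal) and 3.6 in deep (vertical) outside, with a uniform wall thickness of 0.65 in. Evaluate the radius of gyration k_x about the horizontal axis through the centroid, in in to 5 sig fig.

k_x ≈ 1.2796 in

Treat the section as a set of non-overlapping primitives; coordinates are from the bounding-box lower-left.
Outer rectangle: 4.8 × 3.6, A = 17.28 in², y = 1.8 in, Ī = 18.6624 in⁴.
Inner void (subtracted): 3.5 × 2.3, A = 8.05 in², y = 1.8 in, Ī = 3.548708 in⁴.
By symmetry the centroid is at mid-height, ȳ = 1.8 in.
All pieces are centred on the horizontal axis through the centroid, so I = ΣĪ (holes subtracted) = 15.11369 in⁴.
Radius of gyration: k = √(I/A) = √(15.11369 / 9.23) = 1.27963 in.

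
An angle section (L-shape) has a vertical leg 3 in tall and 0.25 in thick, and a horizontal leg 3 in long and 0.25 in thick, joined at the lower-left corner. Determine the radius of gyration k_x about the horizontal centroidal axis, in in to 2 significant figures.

k_x ≈ 0.93 in

Decompose the section into non-overlapping parts with the origin at the bottom-left of its bounding rectangle.
Vertical leg: 0.25 × 3, A = 0.75 in², y = 1.5 in, Ī = 0.5625 in⁴.
Horizontal leg (remainder): 2.75 × 0.25, A = 0.6875 in², y = 0.125 in, Ī = 0.003581 in⁴.
Centroid: ȳ = ΣA·y / ΣA = 0.8424 in.
Transfer each piece to the horizontal centroidal axis using Ī + A·d² with d = y − 0.8424:
  vertical leg: d = 0.6576 in → contributes +0.8868 in⁴
  horizontal leg (remainder): d = -0.7174 in → contributes +0.3574 in⁴
Total I = 1.244 in⁴.
Radius of gyration: k = √(I/A) = √(1.244 / 1.438) = 0.9304 in.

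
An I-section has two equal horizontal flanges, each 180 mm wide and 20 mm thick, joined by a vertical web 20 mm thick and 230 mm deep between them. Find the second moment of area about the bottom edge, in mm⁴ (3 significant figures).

Split into non-overlapping primitives; take the origin at the lower-left of the bounding box.
Bottom flange: 180 × 20, A = 3 600 mm², y = 10 mm, Ī = 120 000 mm⁴.
Web: 20 × 230, A = 4 600 mm², y = 135 mm, Ī = 20 278 333 mm⁴.
Top flange: 180 × 20, A = 3 600 mm², y = 260 mm, Ī = 120 000 mm⁴.
Transfer each piece to a horizontal axis along the bottom face using Ī + A·d² with d = y − 0:
  bottom flange: d = 10 mm → contributes +480 000 mm⁴
  web: d = 135 mm → contributes +104 113 333 mm⁴
  top flange: d = 260 mm → contributes +243 480 000 mm⁴
Total I = 348 073 333 mm⁴.

I_base ≈ 3.48 × 10⁸ mm⁴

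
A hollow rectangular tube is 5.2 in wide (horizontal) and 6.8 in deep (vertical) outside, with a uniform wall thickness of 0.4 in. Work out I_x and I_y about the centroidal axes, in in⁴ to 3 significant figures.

Decompose the section into non-overlapping parts with the origin at the bottom-left of its bounding rectangle.
Outer rectangle: 5.2 × 6.8, A = 35.36 in², y = 3.4 in, Ī = 136.25 in⁴.
Inner void (subtracted): 4.4 × 6, A = 26.4 in², y = 3.4 in, Ī = 79.2 in⁴.
By symmetry the centroid is at mid-height, ȳ = 3.4 in.
All pieces are centred on the centroidal x-axis, so I = ΣĪ (holes subtracted) = 57.054 in⁴.
Repeating about the centroidal y-axis gives I_y = 37.086 in⁴.

I_x ≈ 57.1 in⁴, I_y ≈ 37.1 in⁴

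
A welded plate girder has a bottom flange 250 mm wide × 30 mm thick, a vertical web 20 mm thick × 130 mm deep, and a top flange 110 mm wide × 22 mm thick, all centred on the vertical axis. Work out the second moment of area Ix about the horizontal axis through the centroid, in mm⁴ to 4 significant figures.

Ix ≈ 5.247 × 10⁷ mm⁴

Break the section into simple shapes (no overlaps), measuring from the bottom-left corner of the bounding box.
Bottom plate: 250 × 30, A = 7 500 mm², y = 15 mm, Ī = 562 500 mm⁴.
Web plate: 20 × 130, A = 2 600 mm², y = 95 mm, Ī = 3 661 667 mm⁴.
Top plate: 110 × 22, A = 2 420 mm², y = 171 mm, Ī = 97606.7 mm⁴.
Centroid: ȳ = ΣA·y / ΣA = 61.7668 mm.
Transfer each piece to the horizontal axis through the centroid using Ī + A·d² with d = y − 61.7668:
  bottom plate: d = -46.7668 mm → contributes +16 965 983 mm⁴
  web plate: d = 33.2332 mm → contributes +6 533 230 mm⁴
  top plate: d = 109.233 mm → contributes +28 972 799 mm⁴
Total I = 52 472 012 mm⁴.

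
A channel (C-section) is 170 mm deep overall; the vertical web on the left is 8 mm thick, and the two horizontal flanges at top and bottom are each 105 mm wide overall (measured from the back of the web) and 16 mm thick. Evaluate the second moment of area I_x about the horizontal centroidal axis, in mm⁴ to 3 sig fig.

Break the section into simple shapes (no overlaps), measuring from the bottom-left corner of the bounding box.
Web: 8 × 170, A = 1 360 mm², y = 85 mm, Ī = 3 275 333 mm⁴.
Top flange (beyond web): 97 × 16, A = 1 552 mm², y = 162 mm, Ī = 33 109 mm⁴.
Bottom flange (beyond web): 97 × 16, A = 1 552 mm², y = 8 mm, Ī = 33 109 mm⁴.
By symmetry the centroid is at mid-height, ȳ = 85 mm.
Transfer each piece to the horizontal centroidal axis using Ī + A·d² with d = y − 85:
  web: d = 0 mm → contributes +3 275 333 mm⁴
  top flange (beyond web): d = 77 mm → contributes +9 234 917 mm⁴
  bottom flange (beyond web): d = -77 mm → contributes +9 234 917 mm⁴
Total I = 21 745 168 mm⁴.

I_x ≈ 2.17 × 10⁷ mm⁴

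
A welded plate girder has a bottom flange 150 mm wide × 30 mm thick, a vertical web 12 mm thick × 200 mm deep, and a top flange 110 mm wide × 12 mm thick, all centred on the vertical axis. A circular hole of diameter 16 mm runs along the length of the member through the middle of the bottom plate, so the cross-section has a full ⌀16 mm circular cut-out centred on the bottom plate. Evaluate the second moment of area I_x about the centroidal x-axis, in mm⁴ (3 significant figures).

Break the section into simple shapes (no overlaps), measuring from the bottom-left corner of the bounding box.
Bottom plate: 150 × 30, A = 4 500 mm², y = 15 mm, Ī = 337 500 mm⁴.
Web plate: 12 × 200, A = 2 400 mm², y = 130 mm, Ī = 8 000 000 mm⁴.
Top plate: 110 × 12, A = 1 320 mm², y = 236 mm, Ī = 15 840 mm⁴.
Hole (subtracted): ⌀16, A = 201.06 mm², y = 15 mm, Ī = 3 217 mm⁴.
Centroid: ȳ = ΣA·y / ΣA = 85.797 mm.
Transfer each piece to the centroidal x-axis using Ī + A·d² with d = y − 85.797:
  bottom plate: d = -70.797 mm → contributes +22 892 726 mm⁴
  web plate: d = 44.203 mm → contributes +12 689 287 mm⁴
  top plate: d = 150.2 mm → contributes +29 796 122 mm⁴
  hole: d = -70.797 mm → contributes −1 010 994 mm⁴
Total I = 64 367 141 mm⁴.

I_x ≈ 6.44 × 10⁷ mm⁴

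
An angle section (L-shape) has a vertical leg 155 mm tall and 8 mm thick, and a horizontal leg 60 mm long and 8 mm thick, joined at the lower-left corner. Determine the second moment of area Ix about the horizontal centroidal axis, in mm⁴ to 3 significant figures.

Break the section into simple shapes (no overlaps), measuring from the bottom-left corner of the bounding box.
Vertical leg: 8 × 155, A = 1 240 mm², y = 77.5 mm, Ī = 2 482 583 mm⁴.
Horizontal leg (remainder): 52 × 8, A = 416 mm², y = 4 mm, Ī = 2218.7 mm⁴.
Centroid: ȳ = ΣA·y / ΣA = 59.036 mm.
Transfer each piece to the horizontal centroidal axis using Ī + A·d² with d = y − 59.036:
  vertical leg: d = 18.464 mm → contributes +2 905 313 mm⁴
  horizontal leg (remainder): d = -55.036 mm → contributes +1 262 277 mm⁴
Total I = 4 167 590 mm⁴.

Ix ≈ 4.17 × 10⁶ mm⁴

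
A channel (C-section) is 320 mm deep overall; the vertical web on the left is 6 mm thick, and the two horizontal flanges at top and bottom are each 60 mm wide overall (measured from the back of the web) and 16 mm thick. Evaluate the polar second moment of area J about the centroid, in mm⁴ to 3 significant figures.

Decompose the section into non-overlapping parts with the origin at the bottom-left of its bounding rectangle.
Web: 6 × 320, A = 1 920 mm², y = 160 mm, Ī = 16 384 000 mm⁴.
Top flange (beyond web): 54 × 16, A = 864 mm², y = 312 mm, Ī = 18 432 mm⁴.
Bottom flange (beyond web): 54 × 16, A = 864 mm², y = 8 mm, Ī = 18 432 mm⁴.
By symmetry the centroid is at mid-height, ȳ = 160 mm.
Transfer each piece to the centroidal x-axis using Ī + A·d² with d = y − 160:
  web: d = 0 mm → contributes +16 384 000 mm⁴
  top flange (beyond web): d = 152 mm → contributes +19 980 288 mm⁴
  bottom flange (beyond web): d = -152 mm → contributes +19 980 288 mm⁴
Total I = 56 344 576 mm⁴.
For the y-axis: x̄ = 17.211 mm.
Repeating about the centroidal y-axis gives I_y = 1 244 190 mm⁴.
Polar second moment: J = I_x + I_y = 57 588 766 mm⁴.

J ≈ 5.76 × 10⁷ mm⁴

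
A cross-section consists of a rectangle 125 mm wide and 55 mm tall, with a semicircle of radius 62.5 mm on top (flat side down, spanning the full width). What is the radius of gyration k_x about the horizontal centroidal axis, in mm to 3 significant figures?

k_x ≈ 31.5 mm

Decompose the section into non-overlapping parts with the origin at the bottom-left of its bounding rectangle.
Rectangular body: 125 × 55, A = 6 875 mm², y = 27.5 mm, Ī = 1 733 073 mm⁴.
Semicircular cap: semicircle r = 62.5, A = 6135.9 mm², y = 81.526 mm, Ī = 1 674 758 mm⁴.
Centroid: ȳ = ΣA·y / ΣA = 52.978 mm.
Transfer each piece to the horizontal centroidal axis using Ī + A·d² with d = y − 52.978:
  rectangular body: d = -25.478 mm → contributes +6 195 993 mm⁴
  semicircular cap: d = 28.547 mm → contributes +6 675 241 mm⁴
Total I = 12 871 233 mm⁴.
Radius of gyration: k = √(I/A) = √(12 871 233 / 13 011) = 31.453 mm.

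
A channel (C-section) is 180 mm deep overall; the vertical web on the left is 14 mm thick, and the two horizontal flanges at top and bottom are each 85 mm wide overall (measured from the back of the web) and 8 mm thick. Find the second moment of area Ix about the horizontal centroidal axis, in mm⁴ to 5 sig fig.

Ix ≈ 1.5212 × 10⁷ mm⁴

Decompose the section into non-overlapping parts with the origin at the bottom-left of its bounding rectangle.
Web: 14 × 180, A = 2 520 mm², y = 90 mm, Ī = 6 804 000 mm⁴.
Top flange (beyond web): 71 × 8, A = 568 mm², y = 176 mm, Ī = 3029.333 mm⁴.
Bottom flange (beyond web): 71 × 8, A = 568 mm², y = 4 mm, Ī = 3029.333 mm⁴.
By symmetry the centroid is at mid-height, ȳ = 90 mm.
Transfer each piece to the horizontal centroidal axis using Ī + A·d² with d = y − 90:
  web: d = 0 mm → contributes +6 804 000 mm⁴
  top flange (beyond web): d = 86 mm → contributes +4 203 957 mm⁴
  bottom flange (beyond web): d = -86 mm → contributes +4 203 957 mm⁴
Total I = 15 211 915 mm⁴.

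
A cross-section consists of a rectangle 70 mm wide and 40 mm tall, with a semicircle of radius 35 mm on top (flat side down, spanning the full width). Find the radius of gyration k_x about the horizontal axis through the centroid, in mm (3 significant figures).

Treat the section as a set of non-overlapping primitives; coordinates are from the bounding-box lower-left.
Rectangular body: 70 × 40, A = 2 800 mm², y = 20 mm, Ī = 373 333 mm⁴.
Semicircular cap: semicircle r = 35, A = 1924.2 mm², y = 54.854 mm, Ī = 164 704 mm⁴.
Centroid: ȳ = ΣA·y / ΣA = 34.197 mm.
Transfer each piece to the horizontal axis through the centroid using Ī + A·d² with d = y − 34.197:
  rectangular body: d = -14.197 mm → contributes +937 653 mm⁴
  semicircular cap: d = 20.658 mm → contributes +985 864 mm⁴
Total I = 1 923 517 mm⁴.
Radius of gyration: k = √(I/A) = √(1 923 517 / 4724.2) = 20.178 mm.

k_x ≈ 20.2 mm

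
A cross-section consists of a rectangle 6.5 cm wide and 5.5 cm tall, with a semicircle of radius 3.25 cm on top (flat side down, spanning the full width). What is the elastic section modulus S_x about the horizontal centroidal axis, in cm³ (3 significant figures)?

S_x ≈ 63.0 cm³

Decompose the section into non-overlapping parts with the origin at the bottom-left of its bounding rectangle.
Rectangular body: 6.5 × 5.5, A = 35.75 cm², y = 2.75 cm, Ī = 90.12 cm⁴.
Semicircular cap: semicircle r = 3.25, A = 16.592 cm², y = 6.8793 cm, Ī = 12.245 cm⁴.
Centroid: ȳ = ΣA·y / ΣA = 4.0589 cm.
Transfer each piece to the horizontal centroidal axis using Ī + A·d² with d = y − 4.0589:
  rectangular body: d = -1.3089 cm → contributes +151.37 cm⁴
  semicircular cap: d = 2.8204 cm → contributes +144.23 cm⁴
Total I = 295.6 cm⁴.
Extreme fibre distance c = 4.6911 cm; S = I/c = 63.013 cm³.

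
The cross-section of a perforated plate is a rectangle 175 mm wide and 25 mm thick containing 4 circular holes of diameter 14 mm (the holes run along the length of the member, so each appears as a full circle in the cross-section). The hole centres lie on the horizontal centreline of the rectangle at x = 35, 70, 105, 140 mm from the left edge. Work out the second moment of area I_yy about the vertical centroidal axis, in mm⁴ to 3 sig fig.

Split into non-overlapping primitives; take the origin at the lower-left of the bounding box.
Plate: 175 × 25, A = 4 375 mm², x = 87.5 mm, Ī = 11 165 365 mm⁴.
Hole 1 (subtracted): ⌀14, A = 153.94 mm², x = 35 mm, Ī = 1885.7 mm⁴.
Hole 2 (subtracted): ⌀14, A = 153.94 mm², x = 70 mm, Ī = 1885.7 mm⁴.
Hole 3 (subtracted): ⌀14, A = 153.94 mm², x = 105 mm, Ī = 1885.7 mm⁴.
Hole 4 (subtracted): ⌀14, A = 153.94 mm², x = 140 mm, Ī = 1885.7 mm⁴.
By symmetry the centroid is at mid-width, x̄ = 87.5 mm.
Transfer each piece to the vertical centroidal axis using Ī + A·d² with d = x − 87.5:
  plate: d = 0 mm → contributes +11 165 365 mm⁴
  hole 1: d = -52.5 mm → contributes −426 177 mm⁴
  hole 2: d = -17.5 mm → contributes −49 029 mm⁴
  hole 3: d = 17.5 mm → contributes −49 029 mm⁴
  hole 4: d = 52.5 mm → contributes −426 177 mm⁴
Total I = 10 214 951 mm⁴.

I_yy ≈ 1.02 × 10⁷ mm⁴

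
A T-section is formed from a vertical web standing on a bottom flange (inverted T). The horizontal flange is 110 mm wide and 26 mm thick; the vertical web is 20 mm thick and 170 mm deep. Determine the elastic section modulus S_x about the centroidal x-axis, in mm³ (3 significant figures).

S_x ≈ 1.79 × 10⁵ mm³

Break the section into simple shapes (no overlaps), measuring from the bottom-left corner of the bounding box.
Flange: 110 × 26, A = 2 860 mm², y = 13 mm, Ī = 161 113 mm⁴.
Web: 20 × 170, A = 3 400 mm², y = 111 mm, Ī = 8 188 333 mm⁴.
Centroid: ȳ = ΣA·y / ΣA = 66.227 mm.
Transfer each piece to the centroidal x-axis using Ī + A·d² with d = y − 66.227:
  flange: d = -53.227 mm → contributes +8 263 768 mm⁴
  web: d = 44.773 mm → contributes +15 004 096 mm⁴
Total I = 23 267 865 mm⁴.
Extreme fibre distance c = 129.77 mm; S = I/c = 179 296 mm³.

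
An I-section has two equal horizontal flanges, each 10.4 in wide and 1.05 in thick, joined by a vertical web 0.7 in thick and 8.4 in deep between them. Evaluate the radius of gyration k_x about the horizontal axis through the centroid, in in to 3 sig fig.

Treat the section as a set of non-overlapping primitives; coordinates are from the bounding-box lower-left.
Bottom flange: 10.4 × 1.05, A = 10.92 in², y = 0.525 in, Ī = 1.0033 in⁴.
Web: 0.7 × 8.4, A = 5.88 in², y = 5.25 in, Ī = 34.574 in⁴.
Top flange: 10.4 × 1.05, A = 10.92 in², y = 9.975 in, Ī = 1.0033 in⁴.
By symmetry the centroid is at mid-height, ȳ = 5.25 in.
Transfer each piece to the horizontal axis through the centroid using Ī + A·d² with d = y − 5.25:
  bottom flange: d = -4.725 in → contributes +244.8 in⁴
  web: d = 0 in → contributes +34.574 in⁴
  top flange: d = 4.725 in → contributes +244.8 in⁴
Total I = 524.17 in⁴.
Radius of gyration: k = √(I/A) = √(524.17 / 27.72) = 4.3485 in.

k_x ≈ 4.35 in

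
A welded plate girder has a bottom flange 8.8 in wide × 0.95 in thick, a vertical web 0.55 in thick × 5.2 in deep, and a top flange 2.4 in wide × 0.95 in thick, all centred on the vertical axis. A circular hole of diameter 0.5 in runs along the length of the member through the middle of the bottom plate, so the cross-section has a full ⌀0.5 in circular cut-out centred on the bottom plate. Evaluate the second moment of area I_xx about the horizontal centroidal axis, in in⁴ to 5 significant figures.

I_xx ≈ 81.389 in⁴

Break the section into simple shapes (no overlaps), measuring from the bottom-left corner of the bounding box.
Bottom plate: 8.8 × 0.95, A = 8.36 in², y = 0.475 in, Ī = 0.6287417 in⁴.
Web plate: 0.55 × 5.2, A = 2.86 in², y = 3.55 in, Ī = 6.444533 in⁴.
Top plate: 2.4 × 0.95, A = 2.28 in², y = 6.625 in, Ī = 0.171475 in⁴.
Hole (subtracted): ⌀0.5, A = 0.1963495 in², y = 0.475 in, Ī = 0.003067962 in⁴.
Centroid: ȳ = ΣA·y / ΣA = 2.190056 in.
Transfer each piece to the horizontal centroidal axis using Ī + A·d² with d = y − 2.190056:
  bottom plate: d = -1.715056 in → contributes +25.21898 in⁴
  web plate: d = 1.359944 in → contributes +11.73396 in⁴
  top plate: d = 4.434944 in → contributes +45.01618 in⁴
  hole: d = -1.715056 in → contributes −0.5806136 in⁴
Total I = 81.3885 in⁴.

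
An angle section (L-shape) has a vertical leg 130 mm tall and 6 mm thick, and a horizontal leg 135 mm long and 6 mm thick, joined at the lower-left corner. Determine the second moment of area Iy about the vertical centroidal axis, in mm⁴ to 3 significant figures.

Decompose the section into non-overlapping parts with the origin at the bottom-left of its bounding rectangle.
Vertical leg: 6 × 130, A = 780 mm², x = 3 mm, Ī = 2 340 mm⁴.
Horizontal leg (remainder): 129 × 6, A = 774 mm², x = 70.5 mm, Ī = 1 073 345 mm⁴.
Centroid: x̄ = ΣA·x / ΣA = 36.62 mm.
Transfer each piece to the vertical centroidal axis using Ī + A·d² with d = x − 36.62:
  vertical leg: d = -33.62 mm → contributes +883 961 mm⁴
  horizontal leg (remainder): d = 33.88 mm → contributes +1 961 800 mm⁴
Total I = 2 845 761 mm⁴.

Iy ≈ 2.85 × 10⁶ mm⁴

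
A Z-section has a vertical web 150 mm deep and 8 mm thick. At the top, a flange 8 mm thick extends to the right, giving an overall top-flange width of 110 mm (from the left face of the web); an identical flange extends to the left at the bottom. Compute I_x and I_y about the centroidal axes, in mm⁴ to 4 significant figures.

I_x ≈ 1.049 × 10⁷ mm⁴, I_y ≈ 6.358 × 10⁶ mm⁴

Split into non-overlapping primitives; take the origin at the lower-left of the bounding box.
Web: 8 × 150, A = 1 200 mm², y = 75 mm, Ī = 2 250 000 mm⁴.
Top flange (beyond web): 102 × 8, A = 816 mm², y = 146 mm, Ī = 4 352 mm⁴.
Bottom flange (beyond web): 102 × 8, A = 816 mm², y = 4 mm, Ī = 4 352 mm⁴.
Centroid: ȳ = ΣA·y / ΣA = 75 mm.
Transfer each piece to the centroidal x-axis using Ī + A·d² with d = y − 75:
  web: d = 0 mm → contributes +2 250 000 mm⁴
  top flange (beyond web): d = 71 mm → contributes +4 117 808 mm⁴
  bottom flange (beyond web): d = -71 mm → contributes +4 117 808 mm⁴
Total I = 10 485 616 mm⁴.
For the y-axis: x̄ = 106 mm.
Repeating about the centroidal y-axis gives I_y = 6 358 144 mm⁴.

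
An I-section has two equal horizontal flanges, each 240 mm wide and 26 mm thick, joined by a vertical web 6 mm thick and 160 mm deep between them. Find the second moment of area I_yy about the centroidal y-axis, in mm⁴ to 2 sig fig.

Break the section into simple shapes (no overlaps), measuring from the bottom-left corner of the bounding box.
Bottom flange: 240 × 26, A = 6 240 mm², x = 120 mm, Ī = 29 952 000 mm⁴.
Web: 6 × 160, A = 960 mm², x = 120 mm, Ī = 2 880 mm⁴.
Top flange: 240 × 26, A = 6 240 mm², x = 120 mm, Ī = 29 952 000 mm⁴.
By symmetry the centroid is at mid-width, x̄ = 120 mm.
All pieces are centred on the centroidal y-axis, so I = ΣĪ = 59 906 880 mm⁴.

I_yy ≈ 6.0 × 10⁷ mm⁴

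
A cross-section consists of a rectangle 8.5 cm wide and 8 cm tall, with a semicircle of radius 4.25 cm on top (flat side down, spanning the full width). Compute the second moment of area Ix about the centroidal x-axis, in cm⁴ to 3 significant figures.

Ix ≈ 1070 cm⁴

Break the section into simple shapes (no overlaps), measuring from the bottom-left corner of the bounding box.
Rectangular body: 8.5 × 8, A = 68 cm², y = 4 cm, Ī = 362.67 cm⁴.
Semicircular cap: semicircle r = 4.25, A = 28.373 cm², y = 9.8038 cm, Ī = 35.809 cm⁴.
Centroid: ȳ = ΣA·y / ΣA = 5.7087 cm.
Transfer each piece to the centroidal x-axis using Ī + A·d² with d = y − 5.7087:
  rectangular body: d = -1.7087 cm → contributes +561.19 cm⁴
  semicircular cap: d = 4.0951 cm → contributes +511.61 cm⁴
Total I = 1072.8 cm⁴.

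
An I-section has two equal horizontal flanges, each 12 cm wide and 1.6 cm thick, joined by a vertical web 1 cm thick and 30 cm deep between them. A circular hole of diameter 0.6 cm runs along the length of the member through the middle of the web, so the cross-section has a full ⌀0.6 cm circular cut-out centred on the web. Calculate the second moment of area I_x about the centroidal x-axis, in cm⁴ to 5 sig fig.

Break the section into simple shapes (no overlaps), measuring from the bottom-left corner of the bounding box.
Bottom flange: 12 × 1.6, A = 19.2 cm², y = 0.8 cm, Ī = 4.096 cm⁴.
Web: 1 × 30, A = 30 cm², y = 16.6 cm, Ī = 2 250 cm⁴.
Top flange: 12 × 1.6, A = 19.2 cm², y = 32.4 cm, Ī = 4.096 cm⁴.
Hole (subtracted): ⌀0.6, A = 0.2827433 cm², y = 16.6 cm, Ī = 0.006361725 cm⁴.
By symmetry the centroid is at mid-height, ȳ = 16.6 cm.
Transfer each piece to the centroidal x-axis using Ī + A·d² with d = y − 16.6:
  bottom flange: d = -15.8 cm → contributes +4797.184 cm⁴
  web: d = 0 cm → contributes +2 250 cm⁴
  top flange: d = 15.8 cm → contributes +4797.184 cm⁴
  hole: d = 0 cm → contributes −0.006361725 cm⁴
Total I = 11844.36 cm⁴.

I_x ≈ 1.1844 × 10⁴ cm⁴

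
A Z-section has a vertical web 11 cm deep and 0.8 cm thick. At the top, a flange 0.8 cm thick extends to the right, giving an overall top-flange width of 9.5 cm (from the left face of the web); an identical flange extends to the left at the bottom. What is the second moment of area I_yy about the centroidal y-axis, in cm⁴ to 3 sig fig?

Decompose the section into non-overlapping parts with the origin at the bottom-left of its bounding rectangle.
Web: 0.8 × 11, A = 8.8 cm², x = 9.1 cm, Ī = 0.46933 cm⁴.
Top flange (beyond web): 8.7 × 0.8, A = 6.96 cm², x = 13.85 cm, Ī = 43.9 cm⁴.
Bottom flange (beyond web): 8.7 × 0.8, A = 6.96 cm², x = 4.35 cm, Ī = 43.9 cm⁴.
Centroid: x̄ = ΣA·x / ΣA = 9.1 cm.
Transfer each piece to the centroidal y-axis using Ī + A·d² with d = x − 9.1:
  web: d = 0 cm → contributes +0.46933 cm⁴
  top flange (beyond web): d = 4.75 cm → contributes +200.94 cm⁴
  bottom flange (beyond web): d = -4.75 cm → contributes +200.94 cm⁴
Total I = 402.34 cm⁴.

I_yy ≈ 402 cm⁴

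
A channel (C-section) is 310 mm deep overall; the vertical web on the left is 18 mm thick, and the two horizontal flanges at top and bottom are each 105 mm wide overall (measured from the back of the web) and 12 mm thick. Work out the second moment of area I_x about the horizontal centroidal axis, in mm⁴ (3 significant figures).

I_x ≈ 9.11 × 10⁷ mm⁴

Decompose the section into non-overlapping parts with the origin at the bottom-left of its bounding rectangle.
Web: 18 × 310, A = 5 580 mm², y = 155 mm, Ī = 44 686 500 mm⁴.
Top flange (beyond web): 87 × 12, A = 1 044 mm², y = 304 mm, Ī = 12 528 mm⁴.
Bottom flange (beyond web): 87 × 12, A = 1 044 mm², y = 6 mm, Ī = 12 528 mm⁴.
By symmetry the centroid is at mid-height, ȳ = 155 mm.
Transfer each piece to the horizontal centroidal axis using Ī + A·d² with d = y − 155:
  web: d = 0 mm → contributes +44 686 500 mm⁴
  top flange (beyond web): d = 149 mm → contributes +23 190 372 mm⁴
  bottom flange (beyond web): d = -149 mm → contributes +23 190 372 mm⁴
Total I = 91 067 244 mm⁴.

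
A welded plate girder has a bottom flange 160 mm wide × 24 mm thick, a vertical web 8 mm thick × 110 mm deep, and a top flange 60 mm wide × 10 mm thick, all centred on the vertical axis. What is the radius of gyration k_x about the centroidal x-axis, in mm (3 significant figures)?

Break the section into simple shapes (no overlaps), measuring from the bottom-left corner of the bounding box.
Bottom plate: 160 × 24, A = 3 840 mm², y = 12 mm, Ī = 184 320 mm⁴.
Web plate: 8 × 110, A = 880 mm², y = 79 mm, Ī = 887 333 mm⁴.
Top plate: 60 × 10, A = 600 mm², y = 139 mm, Ī = 5 000 mm⁴.
Centroid: ȳ = ΣA·y / ΣA = 37.406 mm.
Transfer each piece to the centroidal x-axis using Ī + A·d² with d = y − 37.406:
  bottom plate: d = -25.406 mm → contributes +2 662 908 mm⁴
  web plate: d = 41.594 mm → contributes +2 409 786 mm⁴
  top plate: d = 101.59 mm → contributes +6 197 803 mm⁴
Total I = 11 270 496 mm⁴.
Radius of gyration: k = √(I/A) = √(11 270 496 / 5 320) = 46.027 mm.

k_x ≈ 46.0 mm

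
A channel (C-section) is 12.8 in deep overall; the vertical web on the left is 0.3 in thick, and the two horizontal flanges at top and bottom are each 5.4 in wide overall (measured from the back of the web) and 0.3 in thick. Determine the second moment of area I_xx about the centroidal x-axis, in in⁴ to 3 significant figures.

Decompose the section into non-overlapping parts with the origin at the bottom-left of its bounding rectangle.
Web: 0.3 × 12.8, A = 3.84 in², y = 6.4 in, Ī = 52.429 in⁴.
Top flange (beyond web): 5.1 × 0.3, A = 1.53 in², y = 12.65 in, Ī = 0.011475 in⁴.
Bottom flange (beyond web): 5.1 × 0.3, A = 1.53 in², y = 0.15 in, Ī = 0.011475 in⁴.
By symmetry the centroid is at mid-height, ȳ = 6.4 in.
Transfer each piece to the centroidal x-axis using Ī + A·d² with d = y − 6.4:
  web: d = 0 in → contributes +52.429 in⁴
  top flange (beyond web): d = 6.25 in → contributes +59.777 in⁴
  bottom flange (beyond web): d = -6.25 in → contributes +59.777 in⁴
Total I = 171.98 in⁴.

I_xx ≈ 172 in⁴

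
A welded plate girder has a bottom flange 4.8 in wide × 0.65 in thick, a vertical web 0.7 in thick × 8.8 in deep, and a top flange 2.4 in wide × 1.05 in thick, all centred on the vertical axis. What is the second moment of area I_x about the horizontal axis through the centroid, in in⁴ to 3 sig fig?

I_x ≈ 170 in⁴

Decompose the section into non-overlapping parts with the origin at the bottom-left of its bounding rectangle.
Bottom plate: 4.8 × 0.65, A = 3.12 in², y = 0.325 in, Ī = 0.10985 in⁴.
Web plate: 0.7 × 8.8, A = 6.16 in², y = 5.05 in, Ī = 39.753 in⁴.
Top plate: 2.4 × 1.05, A = 2.52 in², y = 9.975 in, Ī = 0.23153 in⁴.
Centroid: ȳ = ΣA·y / ΣA = 4.8525 in.
Transfer each piece to the horizontal axis through the centroid using Ī + A·d² with d = y − 4.8525:
  bottom plate: d = -4.5275 in → contributes +64.063 in⁴
  web plate: d = 0.19754 in → contributes +39.993 in⁴
  top plate: d = 5.1225 in → contributes +66.357 in⁴
Total I = 170.41 in⁴.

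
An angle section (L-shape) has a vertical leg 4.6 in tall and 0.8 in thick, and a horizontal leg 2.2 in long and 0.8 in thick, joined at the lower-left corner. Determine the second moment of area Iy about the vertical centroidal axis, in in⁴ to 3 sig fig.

Break the section into simple shapes (no overlaps), measuring from the bottom-left corner of the bounding box.
Vertical leg: 0.8 × 4.6, A = 3.68 in², x = 0.4 in, Ī = 0.19627 in⁴.
Horizontal leg (remainder): 1.4 × 0.8, A = 1.12 in², x = 1.5 in, Ī = 0.18293 in⁴.
Centroid: x̄ = ΣA·x / ΣA = 0.65667 in.
Transfer each piece to the vertical centroidal axis using Ī + A·d² with d = x − 0.65667:
  vertical leg: d = -0.25667 in → contributes +0.4387 in⁴
  horizontal leg (remainder): d = 0.84333 in → contributes +0.97949 in⁴
Total I = 1.4182 in⁴.

Iy ≈ 1.42 in⁴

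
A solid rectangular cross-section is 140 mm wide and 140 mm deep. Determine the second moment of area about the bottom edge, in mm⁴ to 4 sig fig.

The section: 140 × 140, A = 19 600 mm², y = 70 mm, Ī = 32 013 333 mm⁴.
Transfer it to a horizontal axis along the bottom face using Ī + A·d² with d = y − 0:
  the section: d = 70 mm → contributes +128 053 333 mm⁴
Total I = 128 053 333 mm⁴.

I_base ≈ 1.281 × 10⁸ mm⁴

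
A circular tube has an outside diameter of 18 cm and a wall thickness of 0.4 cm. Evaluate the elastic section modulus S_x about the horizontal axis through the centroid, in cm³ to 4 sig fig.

S_x ≈ 95.20 cm³

Treat the section as a set of non-overlapping primitives; coordinates are from the bounding-box lower-left.
Outer circle: ⌀18, A = 254.469 cm², y = 9 cm, Ī = 5 153 cm⁴.
Bore (subtracted): ⌀17.2, A = 232.352 cm², y = 9 cm, Ī = 4296.19 cm⁴.
By symmetry the centroid is at mid-height, ȳ = 9 cm.
All pieces are centred on the horizontal axis through the centroid, so I = ΣĪ (holes subtracted) = 856.805 cm⁴.
Extreme fibre distance c = 9 cm; S = I/c = 95.2006 cm³.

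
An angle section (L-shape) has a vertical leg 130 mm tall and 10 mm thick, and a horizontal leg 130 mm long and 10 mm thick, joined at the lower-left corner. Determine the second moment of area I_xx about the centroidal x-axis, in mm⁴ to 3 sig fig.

Break the section into simple shapes (no overlaps), measuring from the bottom-left corner of the bounding box.
Vertical leg: 10 × 130, A = 1 300 mm², y = 65 mm, Ī = 1 830 833 mm⁴.
Horizontal leg (remainder): 120 × 10, A = 1 200 mm², y = 5 mm, Ī = 10 000 mm⁴.
Centroid: ȳ = ΣA·y / ΣA = 36.2 mm.
Transfer each piece to the centroidal x-axis using Ī + A·d² with d = y − 36.2:
  vertical leg: d = 28.8 mm → contributes +2 909 105 mm⁴
  horizontal leg (remainder): d = -31.2 mm → contributes +1 178 128 mm⁴
Total I = 4 087 233 mm⁴.

I_xx ≈ 4.09 × 10⁶ mm⁴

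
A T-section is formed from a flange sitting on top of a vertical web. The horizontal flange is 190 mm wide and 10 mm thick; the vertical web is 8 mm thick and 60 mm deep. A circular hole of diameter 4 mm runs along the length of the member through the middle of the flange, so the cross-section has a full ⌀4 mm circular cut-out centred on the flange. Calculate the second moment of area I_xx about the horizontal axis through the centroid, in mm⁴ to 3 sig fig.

I_xx ≈ 6.29 × 10⁵ mm⁴

Decompose the section into non-overlapping parts with the origin at the bottom-left of its bounding rectangle.
Flange: 190 × 10, A = 1 900 mm², y = 65 mm, Ī = 15 833 mm⁴.
Web: 8 × 60, A = 480 mm², y = 30 mm, Ī = 144 000 mm⁴.
Hole (subtracted): ⌀4, A = 12.566 mm², y = 65 mm, Ī = 12.566 mm⁴.
Centroid: ȳ = ΣA·y / ΣA = 57.904 mm.
Transfer each piece to the horizontal axis through the centroid using Ī + A·d² with d = y − 57.904:
  flange: d = 7.0963 mm → contributes +111 512 mm⁴
  web: d = -27.904 mm → contributes +517 736 mm⁴
  hole: d = 7.0963 mm → contributes −645.38 mm⁴
Total I = 628 603 mm⁴.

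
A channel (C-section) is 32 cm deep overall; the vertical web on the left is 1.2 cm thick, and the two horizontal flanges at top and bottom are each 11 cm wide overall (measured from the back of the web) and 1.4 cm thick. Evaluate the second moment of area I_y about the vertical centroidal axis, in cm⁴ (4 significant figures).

I_y ≈ 708.3 cm⁴

Break the section into simple shapes (no overlaps), measuring from the bottom-left corner of the bounding box.
Web: 1.2 × 32, A = 38.4 cm², x = 0.6 cm, Ī = 4.608 cm⁴.
Top flange (beyond web): 9.8 × 1.4, A = 13.72 cm², x = 6.1 cm, Ī = 109.806 cm⁴.
Bottom flange (beyond web): 9.8 × 1.4, A = 13.72 cm², x = 6.1 cm, Ī = 109.806 cm⁴.
Centroid: x̄ = ΣA·x / ΣA = 2.89222 cm.
Transfer each piece to the vertical centroidal axis using Ī + A·d² with d = x − 2.89222:
  web: d = -2.29222 cm → contributes +206.373 cm⁴
  top flange (beyond web): d = 3.20778 cm → contributes +250.982 cm⁴
  bottom flange (beyond web): d = 3.20778 cm → contributes +250.982 cm⁴
Total I = 708.337 cm⁴.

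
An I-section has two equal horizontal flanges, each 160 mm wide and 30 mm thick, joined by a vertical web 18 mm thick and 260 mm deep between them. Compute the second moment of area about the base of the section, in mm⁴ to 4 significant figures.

Split into non-overlapping primitives; take the origin at the lower-left of the bounding box.
Bottom flange: 160 × 30, A = 4 800 mm², y = 15 mm, Ī = 360 000 mm⁴.
Web: 18 × 260, A = 4 680 mm², y = 160 mm, Ī = 26 364 000 mm⁴.
Top flange: 160 × 30, A = 4 800 mm², y = 305 mm, Ī = 360 000 mm⁴.
Transfer each piece to a horizontal axis along the bottom face using Ī + A·d² with d = y − 0:
  bottom flange: d = 15 mm → contributes +1 440 000 mm⁴
  web: d = 160 mm → contributes +146 172 000 mm⁴
  top flange: d = 305 mm → contributes +446 880 000 mm⁴
Total I = 594 492 000 mm⁴.

I_base ≈ 5.945 × 10⁸ mm⁴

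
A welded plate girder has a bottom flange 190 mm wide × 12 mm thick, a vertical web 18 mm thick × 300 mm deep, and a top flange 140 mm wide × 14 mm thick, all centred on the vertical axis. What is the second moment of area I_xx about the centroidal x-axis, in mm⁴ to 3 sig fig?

I_xx ≈ 1.44 × 10⁸ mm⁴

Treat the section as a set of non-overlapping primitives; coordinates are from the bounding-box lower-left.
Bottom plate: 190 × 12, A = 2 280 mm², y = 6 mm, Ī = 27 360 mm⁴.
Web plate: 18 × 300, A = 5 400 mm², y = 162 mm, Ī = 40 500 000 mm⁴.
Top plate: 140 × 14, A = 1 960 mm², y = 319 mm, Ī = 32 013 mm⁴.
Centroid: ȳ = ΣA·y / ΣA = 157.02 mm.
Transfer each piece to the centroidal x-axis using Ī + A·d² with d = y − 157.02:
  bottom plate: d = -151.02 mm → contributes +52 030 784 mm⁴
  web plate: d = 4.9751 mm → contributes +40 633 659 mm⁴
  top plate: d = 161.98 mm → contributes +51 454 444 mm⁴
Total I = 144 118 887 mm⁴.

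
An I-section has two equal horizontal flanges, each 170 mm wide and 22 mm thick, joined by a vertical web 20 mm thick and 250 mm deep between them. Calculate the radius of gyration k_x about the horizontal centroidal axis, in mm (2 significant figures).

Decompose the section into non-overlapping parts with the origin at the bottom-left of its bounding rectangle.
Bottom flange: 170 × 22, A = 3 740 mm², y = 11 mm, Ī = 150 847 mm⁴.
Web: 20 × 250, A = 5 000 mm², y = 147 mm, Ī = 26 041 667 mm⁴.
Top flange: 170 × 22, A = 3 740 mm², y = 283 mm, Ī = 150 847 mm⁴.
By symmetry the centroid is at mid-height, ȳ = 147 mm.
Transfer each piece to the horizontal centroidal axis using Ī + A·d² with d = y − 147:
  bottom flange: d = -136 mm → contributes +69 325 887 mm⁴
  web: d = 0 mm → contributes +26 041 667 mm⁴
  top flange: d = 136 mm → contributes +69 325 887 mm⁴
Total I = 164 693 440 mm⁴.
Radius of gyration: k = √(I/A) = √(164 693 440 / 12 480) = 114.9 mm.

k_x ≈ 110 mm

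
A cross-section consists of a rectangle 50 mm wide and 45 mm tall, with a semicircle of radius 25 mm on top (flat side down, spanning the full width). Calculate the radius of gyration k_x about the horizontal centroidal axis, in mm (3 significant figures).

k_x ≈ 19.0 mm

Decompose the section into non-overlapping parts with the origin at the bottom-left of its bounding rectangle.
Rectangular body: 50 × 45, A = 2 250 mm², y = 22.5 mm, Ī = 379 688 mm⁴.
Semicircular cap: semicircle r = 25, A = 981.75 mm², y = 55.61 mm, Ī = 42 874 mm⁴.
Centroid: ȳ = ΣA·y / ΣA = 32.558 mm.
Transfer each piece to the horizontal centroidal axis using Ī + A·d² with d = y − 32.558:
  rectangular body: d = -10.058 mm → contributes +607 320 mm⁴
  semicircular cap: d = 23.052 mm → contributes +564 569 mm⁴
Total I = 1 171 889 mm⁴.
Radius of gyration: k = √(I/A) = √(1 171 889 / 3231.7) = 19.043 mm.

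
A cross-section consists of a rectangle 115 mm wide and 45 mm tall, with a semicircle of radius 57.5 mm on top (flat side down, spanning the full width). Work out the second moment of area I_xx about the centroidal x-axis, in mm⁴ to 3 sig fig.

Break the section into simple shapes (no overlaps), measuring from the bottom-left corner of the bounding box.
Rectangular body: 115 × 45, A = 5 175 mm², y = 22.5 mm, Ī = 873 281 mm⁴.
Semicircular cap: semicircle r = 57.5, A = 5193.4 mm², y = 69.404 mm, Ī = 1 199 785 mm⁴.
Centroid: ȳ = ΣA·y / ΣA = 45.994 mm.
Transfer each piece to the centroidal x-axis using Ī + A·d² with d = y − 45.994:
  rectangular body: d = -23.494 mm → contributes +3 729 618 mm⁴
  semicircular cap: d = 23.41 mm → contributes +4 045 978 mm⁴
Total I = 7 775 596 mm⁴.

I_xx ≈ 7.78 × 10⁶ mm⁴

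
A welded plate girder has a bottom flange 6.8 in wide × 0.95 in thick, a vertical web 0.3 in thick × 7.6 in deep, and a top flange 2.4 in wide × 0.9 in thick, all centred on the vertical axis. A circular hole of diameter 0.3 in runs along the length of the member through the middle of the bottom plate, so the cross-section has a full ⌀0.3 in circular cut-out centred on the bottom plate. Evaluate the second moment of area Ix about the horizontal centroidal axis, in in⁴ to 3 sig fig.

Split into non-overlapping primitives; take the origin at the lower-left of the bounding box.
Bottom plate: 6.8 × 0.95, A = 6.46 in², y = 0.475 in, Ī = 0.48585 in⁴.
Web plate: 0.3 × 7.6, A = 2.28 in², y = 4.75 in, Ī = 10.974 in⁴.
Top plate: 2.4 × 0.9, A = 2.16 in², y = 9 in, Ī = 0.1458 in⁴.
Hole (subtracted): ⌀0.3, A = 0.070686 in², y = 0.475 in, Ī = 0.00039761 in⁴.
Centroid: ȳ = ΣA·y / ΣA = 3.0754 in.
Transfer each piece to the horizontal centroidal axis using Ī + A·d² with d = y − 3.0754:
  bottom plate: d = -2.6004 in → contributes +44.17 in⁴
  web plate: d = 1.6746 in → contributes +17.368 in⁴
  top plate: d = 5.9246 in → contributes +75.963 in⁴
  hole: d = -2.6004 in → contributes −0.4784 in⁴
Total I = 137.02 in⁴.

Ix ≈ 137 in⁴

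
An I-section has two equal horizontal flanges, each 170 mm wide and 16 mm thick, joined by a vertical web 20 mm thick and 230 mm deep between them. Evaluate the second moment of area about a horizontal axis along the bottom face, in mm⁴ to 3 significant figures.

I_base ≈ 2.75 × 10⁸ mm⁴

Treat the section as a set of non-overlapping primitives; coordinates are from the bounding-box lower-left.
Bottom flange: 170 × 16, A = 2 720 mm², y = 8 mm, Ī = 58 027 mm⁴.
Web: 20 × 230, A = 4 600 mm², y = 131 mm, Ī = 20 278 333 mm⁴.
Top flange: 170 × 16, A = 2 720 mm², y = 254 mm, Ī = 58 027 mm⁴.
Transfer each piece to the base of the section using Ī + A·d² with d = y − 0:
  bottom flange: d = 8 mm → contributes +232 107 mm⁴
  web: d = 131 mm → contributes +99 218 933 mm⁴
  top flange: d = 254 mm → contributes +175 541 547 mm⁴
Total I = 274 992 587 mm⁴.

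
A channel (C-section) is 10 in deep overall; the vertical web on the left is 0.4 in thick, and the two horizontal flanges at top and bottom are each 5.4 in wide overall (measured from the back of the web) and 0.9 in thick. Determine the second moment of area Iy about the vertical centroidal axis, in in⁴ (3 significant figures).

Decompose the section into non-overlapping parts with the origin at the bottom-left of its bounding rectangle.
Web: 0.4 × 10, A = 4 in², x = 0.2 in, Ī = 0.053333 in⁴.
Top flange (beyond web): 5 × 0.9, A = 4.5 in², x = 2.9 in, Ī = 9.375 in⁴.
Bottom flange (beyond web): 5 × 0.9, A = 4.5 in², x = 2.9 in, Ī = 9.375 in⁴.
Centroid: x̄ = ΣA·x / ΣA = 2.0692 in.
Transfer each piece to the vertical centroidal axis using Ī + A·d² with d = x − 2.0692:
  web: d = -1.8692 in → contributes +14.029 in⁴
  top flange (beyond web): d = 0.83077 in → contributes +12.481 in⁴
  bottom flange (beyond web): d = 0.83077 in → contributes +12.481 in⁴
Total I = 38.991 in⁴.

Iy ≈ 39.0 in⁴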